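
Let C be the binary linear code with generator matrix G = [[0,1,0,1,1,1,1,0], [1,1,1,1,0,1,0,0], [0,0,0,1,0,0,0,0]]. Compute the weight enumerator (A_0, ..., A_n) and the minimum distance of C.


Weight distribution: A_0 = 1, A_1 = 1, A_4 = 3, A_5 = 3. Minimum distance d = 1.

Enumerate all 2^3 = 8 messages m ∈ F_2^3.
For each, compute codeword c = mG in F_2^8, then tally its weight.
  m = 000 → c = 00000000, weight = 0.
  m = 100 → c = 01011110, weight = 5.
  m = 010 → c = 11110100, weight = 5.
  m = 110 → c = 10101010, weight = 4.
  m = 001 → c = 00010000, weight = 1.
  m = 101 → c = 01001110, weight = 4.
  m = 011 → c = 11100100, weight = 4.
  m = 111 → c = 10111010, weight = 5.
Tally weights:
  weight 0: 1 codewords.
  weight 1: 1 codewords.
  weight 4: 3 codewords.
  weight 5: 3 codewords.
Minimum distance d = smallest w > 0 with A_w > 0 = 1.
Sanity: Σ A_w = 8 = 2^3 = 8 ✓.


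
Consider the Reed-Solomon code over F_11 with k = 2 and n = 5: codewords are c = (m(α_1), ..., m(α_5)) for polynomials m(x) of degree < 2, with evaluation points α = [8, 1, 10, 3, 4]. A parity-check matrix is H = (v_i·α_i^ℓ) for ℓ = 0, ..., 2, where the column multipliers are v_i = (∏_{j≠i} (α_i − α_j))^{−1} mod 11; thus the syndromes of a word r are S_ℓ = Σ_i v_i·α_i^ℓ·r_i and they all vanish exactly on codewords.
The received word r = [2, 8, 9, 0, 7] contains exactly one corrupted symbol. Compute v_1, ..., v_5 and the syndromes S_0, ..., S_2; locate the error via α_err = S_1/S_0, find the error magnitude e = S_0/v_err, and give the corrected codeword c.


S = (6, 5, 6), error at position 3, error magnitude e = 4, c = [2, 8, 5, 0, 7].

Step 1: column multipliers v_i = (∏_{j≠i}(α_i − α_j))^{−1} mod 11.
  i = 1 (α = 8): (8−1)(8−10)(8−3)(8−4) = 7·(−2)·5·4 = −280 ≡ 6, so v_1 = 6^{−1} = 2 (mod 11).
  i = 2 (α = 1): (1−8)(1−10)(1−3)(1−4) = (−7)·(−9)·(−2)·(−3) = 378 ≡ 4, so v_2 = 4^{−1} = 3 (mod 11).
  i = 3 (α = 10): (10−8)(10−1)(10−3)(10−4) = 2·9·7·6 = 756 ≡ 8, so v_3 = 8^{−1} = 7 (mod 11).
  i = 4 (α = 3): (3−8)(3−1)(3−10)(3−4) = (−5)·2·(−7)·(−1) = −70 ≡ 7, so v_4 = 7^{−1} = 8 (mod 11).
  i = 5 (α = 4): (4−8)(4−1)(4−10)(4−3) = (−4)·3·(−6)·1 = 72 ≡ 6, so v_5 = 6^{−1} = 2 (mod 11).
  v = [2, 3, 7, 8, 2].
Step 2: syndromes of r = [2, 8, 9, 0, 7] (all sums mod 11).
  S_0 = Σ v_i r_i = 2·2 + 3·8 + 7·9 + 8·0 + 2·7 = 105 ≡ 6.
  S_1 = Σ v_i α_i r_i = 2·8·2 + 3·1·8 + 7·10·9 + 8·3·0 + 2·4·7 = 742 ≡ 5.
  α_i^2 mod 11 = [9, 1, 1, 9, 5].
  S_2 = Σ v_i α_i^2 r_i = 2·9·2 + 3·1·8 + 7·1·9 + 8·9·0 + 2·5·7 = 193 ≡ 6.
  S = (6, 5, 6) ≠ 0, so r is not a codeword (an error is present).
Step 3: locate the error. For a single error e at position i, S_ℓ = v_i·e·α_i^ℓ, so α_err = S_1/S_0.
  S_0^{−1} = 6^{−1} = 2 (mod 11), so α_err = 5·2 = 10 ≡ 10 = α_3. Error position i = 3.
  Consistency check: S_2/S_1 = 6·9 = 54 ≡ 10 = α_err ✓ (single-error assumption holds).
Step 4: error magnitude e = S_0/v_3 = S_0·∏_{j≠3}(α_3 − α_j) = 6·8 = 48 ≡ 4 (mod 11).
Step 5: correct position 3: c_3 = r_3 − e = 9 − 4 ≡ 5 (mod 11). Hence c = [2, 8, 5, 0, 7].
  Check: interpolating c through the α_i gives m(x) = 1 + 7·x (degree < 2) with m(α_i) = c_i for every i, so c is indeed a codeword.


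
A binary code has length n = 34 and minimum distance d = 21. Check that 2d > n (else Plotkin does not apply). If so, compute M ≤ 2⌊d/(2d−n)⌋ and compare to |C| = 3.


Plotkin bound M ≤ 4; given |C| = 3 ≤ bound (satisfied).

Check applicability: 2d = 42, n = 34.
2d − n = 8 > 0, so Plotkin applies.
Compute d/(2d−n) = 21/8 ≈ 2.6250.
⌊d/(2d−n)⌋ = 2.
Plotkin bound: M ≤ 2·2 = 4.
Given |C| = 3, check: satisfied.
This |C| is below the Plotkin bound.


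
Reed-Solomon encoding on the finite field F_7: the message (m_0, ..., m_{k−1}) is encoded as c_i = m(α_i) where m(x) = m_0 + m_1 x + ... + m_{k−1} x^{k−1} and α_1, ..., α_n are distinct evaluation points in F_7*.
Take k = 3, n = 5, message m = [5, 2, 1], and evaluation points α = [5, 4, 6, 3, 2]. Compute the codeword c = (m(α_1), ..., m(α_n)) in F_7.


c = [5, 1, 4, 6, 6]

Message polynomial: m(x) = 5 + 2·x + 1·x^2 (mod 7).
For each evaluation point α_i, compute m(α_i) mod 7:
  α_1 = 5: Horner steps 1 → 0 → 5, so m(5) = 5.
  α_2 = 4: Horner steps 1 → 6 → 1, so m(4) = 1.
  α_3 = 6: Horner steps 1 → 1 → 4, so m(6) = 4.
  α_4 = 3: Horner steps 1 → 5 → 6, so m(3) = 6.
  α_5 = 2: Horner steps 1 → 4 → 6, so m(2) = 6.
Codeword c = [5, 1, 4, 6, 6] ∈ F_7^5.


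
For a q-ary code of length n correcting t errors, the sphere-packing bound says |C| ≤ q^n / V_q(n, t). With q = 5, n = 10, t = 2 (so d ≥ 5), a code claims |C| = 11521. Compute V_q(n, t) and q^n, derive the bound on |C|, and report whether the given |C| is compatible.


V_q(n, t) = 761, q^n = 9765625, Hamming bound = 12832, |C| = 11521 ≤ bound (satisfied).

Step 1: Compute V_q(n, t) = Σ_{j=0}^2 C(n, j) (q−1)^j.
  j = 0: C(10,0)·(4)^0 = 1·1 = 1.
  j = 1: C(10,1)·(4)^1 = 10·4 = 40.
  j = 2: C(10,2)·(4)^2 = 45·16 = 720.
  V_q(n, t) = 1 + 40 + 720 = 761.
Step 2: q^n = 5^10 = 9765625.
Step 3: Hamming bound ⌊q^n / V_q(n,t)⌋ = ⌊9765625/761⌋ = 12832.
Step 4: Compare |C| = 11521 to 12832: satisfied.
The claimed |C| lies below the Hamming bound.


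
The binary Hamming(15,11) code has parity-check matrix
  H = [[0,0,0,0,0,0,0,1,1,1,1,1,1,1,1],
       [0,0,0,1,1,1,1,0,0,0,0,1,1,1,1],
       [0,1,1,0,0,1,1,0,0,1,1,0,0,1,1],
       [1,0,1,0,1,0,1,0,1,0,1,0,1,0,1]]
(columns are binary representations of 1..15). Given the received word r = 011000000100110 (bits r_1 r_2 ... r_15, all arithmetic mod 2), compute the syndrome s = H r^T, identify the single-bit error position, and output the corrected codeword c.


s = (1, 0, 0, 0)^T, error position = 8, corrected codeword c = 011000010100110

Compute s = H r^T mod 2 one row at a time:
  s_1 = 0 + 0 + 1 + 0 + 0 + 1 + 1 + 0 = 3 ≡ 1 (mod 2).
  s_2 = 0 + 0 + 0 + 0 + 0 + 1 + 1 + 0 = 2 ≡ 0 (mod 2).
  s_3 = 1 + 1 + 0 + 0 + 1 + 0 + 1 + 0 = 4 ≡ 0 (mod 2).
  s_4 = 0 + 1 + 0 + 0 + 0 + 0 + 1 + 0 = 2 ≡ 0 (mod 2).
s = (1, 0, 0, 0)^T — this equals column 8 of H (binary 1000), so error is at position 8.
Correct: flip bit 8 of r = 011000000100110 to get c = 011000010100110.


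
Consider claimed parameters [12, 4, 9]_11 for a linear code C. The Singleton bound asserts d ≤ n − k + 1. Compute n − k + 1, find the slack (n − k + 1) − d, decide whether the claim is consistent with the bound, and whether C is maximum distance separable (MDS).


Singleton RHS = n − k + 1 = 9, slack = 0, bound satisfied, MDS.

Singleton bound: d ≤ n − k + 1.
Here n = 12, k = 4, so n − k + 1 = 9.
Given d = 9, check d ≤ 9: YES.
Slack = (n − k + 1) − d = 0.
The code is MDS (slack = 0).
Description: the claimed parameters are [12, 4, 9]_11; such a code would be MDS (meets Singleton bound).


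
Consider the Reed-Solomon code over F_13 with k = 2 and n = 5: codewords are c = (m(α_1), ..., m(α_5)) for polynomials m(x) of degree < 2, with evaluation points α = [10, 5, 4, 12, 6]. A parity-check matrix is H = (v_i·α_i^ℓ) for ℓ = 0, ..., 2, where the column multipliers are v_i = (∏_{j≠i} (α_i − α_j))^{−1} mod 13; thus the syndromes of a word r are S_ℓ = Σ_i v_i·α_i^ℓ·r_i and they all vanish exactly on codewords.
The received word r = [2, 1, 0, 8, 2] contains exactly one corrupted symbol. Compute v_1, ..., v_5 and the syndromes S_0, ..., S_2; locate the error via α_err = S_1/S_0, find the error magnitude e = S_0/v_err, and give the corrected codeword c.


S = (5, 11, 6), error at position 1, error magnitude e = 9, c = [6, 1, 0, 8, 2].

Step 1: column multipliers v_i = (∏_{j≠i}(α_i − α_j))^{−1} mod 13.
  i = 1 (α = 10): (10−5)(10−4)(10−12)(10−6) = 5·6·(−2)·4 = −240 ≡ 7, so v_1 = 7^{−1} = 2 (mod 13).
  i = 2 (α = 5): (5−10)(5−4)(5−12)(5−6) = (−5)·1·(−7)·(−1) = −35 ≡ 4, so v_2 = 4^{−1} = 10 (mod 13).
  i = 3 (α = 4): (4−10)(4−5)(4−12)(4−6) = (−6)·(−1)·(−8)·(−2) = 96 ≡ 5, so v_3 = 5^{−1} = 8 (mod 13).
  i = 4 (α = 12): (12−10)(12−5)(12−4)(12−6) = 2·7·8·6 = 672 ≡ 9, so v_4 = 9^{−1} = 3 (mod 13).
  i = 5 (α = 6): (6−10)(6−5)(6−4)(6−12) = (−4)·1·2·(−6) = 48 ≡ 9, so v_5 = 9^{−1} = 3 (mod 13).
  v = [2, 10, 8, 3, 3].
Step 2: syndromes of r = [2, 1, 0, 8, 2] (all sums mod 13).
  S_0 = Σ v_i r_i = 2·2 + 10·1 + 8·0 + 3·8 + 3·2 = 44 ≡ 5.
  S_1 = Σ v_i α_i r_i = 2·10·2 + 10·5·1 + 8·4·0 + 3·12·8 + 3·6·2 = 414 ≡ 11.
  α_i^2 mod 13 = [9, 12, 3, 1, 10].
  S_2 = Σ v_i α_i^2 r_i = 2·9·2 + 10·12·1 + 8·3·0 + 3·1·8 + 3·10·2 = 240 ≡ 6.
  S = (5, 11, 6) ≠ 0, so r is not a codeword (an error is present).
Step 3: locate the error. For a single error e at position i, S_ℓ = v_i·e·α_i^ℓ, so α_err = S_1/S_0.
  S_0^{−1} = 5^{−1} = 8 (mod 13), so α_err = 11·8 = 88 ≡ 10 = α_1. Error position i = 1.
  Consistency check: S_2/S_1 = 6·6 = 36 ≡ 10 = α_err ✓ (single-error assumption holds).
Step 4: error magnitude e = S_0/v_1 = S_0·∏_{j≠1}(α_1 − α_j) = 5·7 = 35 ≡ 9 (mod 13).
Step 5: correct position 1: c_1 = r_1 − e = 2 − 9 ≡ 6 (mod 13). Hence c = [6, 1, 0, 8, 2].
  Check: interpolating c through the α_i gives m(x) = 9 + 1·x (degree < 2) with m(α_i) = c_i for every i, so c is indeed a codeword.


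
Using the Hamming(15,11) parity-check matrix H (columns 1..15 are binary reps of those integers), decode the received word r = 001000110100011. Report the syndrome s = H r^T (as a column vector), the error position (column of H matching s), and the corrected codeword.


s = (0, 1, 1, 1)^T, error position = 7, corrected codeword c = 001000010100011

Compute s = H r^T mod 2 one row at a time:
  s_1 = 1 + 0 + 1 + 0 + 0 + 0 + 1 + 1 = 4 ≡ 0 (mod 2).
  s_2 = 0 + 0 + 0 + 1 + 0 + 0 + 1 + 1 = 3 ≡ 1 (mod 2).
  s_3 = 0 + 1 + 0 + 1 + 1 + 0 + 1 + 1 = 5 ≡ 1 (mod 2).
  s_4 = 0 + 1 + 0 + 1 + 0 + 0 + 0 + 1 = 3 ≡ 1 (mod 2).
s = (0, 1, 1, 1)^T — this equals column 7 of H (binary 0111), so error is at position 7.
Correct: flip bit 7 of r = 001000110100011 to get c = 001000010100011.


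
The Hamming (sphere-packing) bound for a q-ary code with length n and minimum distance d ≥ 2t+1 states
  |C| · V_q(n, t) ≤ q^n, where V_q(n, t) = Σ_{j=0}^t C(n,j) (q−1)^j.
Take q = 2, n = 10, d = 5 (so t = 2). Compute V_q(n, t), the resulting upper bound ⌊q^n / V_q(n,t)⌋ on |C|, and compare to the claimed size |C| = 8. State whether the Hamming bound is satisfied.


V_q(n, t) = 56, q^n = 1024, Hamming bound = 18, |C| = 8 ≤ bound (satisfied).

Step 1: Compute V_q(n, t) = Σ_{j=0}^2 C(n, j) (q−1)^j.
  j = 0: C(10,0)·(1)^0 = 1·1 = 1.
  j = 1: C(10,1)·(1)^1 = 10·1 = 10.
  j = 2: C(10,2)·(1)^2 = 45·1 = 45.
  V_q(n, t) = 1 + 10 + 45 = 56.
Step 2: q^n = 2^10 = 1024.
Step 3: Hamming bound ⌊q^n / V_q(n,t)⌋ = ⌊1024/56⌋ = 18.
Step 4: Compare |C| = 8 to 18: satisfied.
The claimed |C| lies below the Hamming bound.


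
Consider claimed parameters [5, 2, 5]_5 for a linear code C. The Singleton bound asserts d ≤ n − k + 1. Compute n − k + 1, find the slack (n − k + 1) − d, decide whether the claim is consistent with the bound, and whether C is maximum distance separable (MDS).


Singleton RHS = n − k + 1 = 4, slack = -1, bound violated (no such code; not MDS).

Singleton bound: d ≤ n − k + 1.
Here n = 5, k = 2, so n − k + 1 = 4.
Given d = 5, check d ≤ 4: NO.
Slack = (n − k + 1) − d = -1.
The slack is negative: d = 5 exceeds n − k + 1 = 4 by 1, so the Singleton bound is violated and no linear [5, 2, 5]_5 code can exist. In particular it is not MDS (MDS requires d = n − k + 1 exactly).
Description: the claimed parameters are [5, 2, 5]_5; such a code would be impossible (violates the Singleton bound).


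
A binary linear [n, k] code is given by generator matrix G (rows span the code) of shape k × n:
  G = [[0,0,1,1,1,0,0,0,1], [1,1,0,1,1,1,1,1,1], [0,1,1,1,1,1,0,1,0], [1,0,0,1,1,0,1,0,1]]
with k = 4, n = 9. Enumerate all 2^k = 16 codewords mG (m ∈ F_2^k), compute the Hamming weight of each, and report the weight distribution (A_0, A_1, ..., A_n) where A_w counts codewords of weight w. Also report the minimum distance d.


Weight distribution: A_0 = 1, A_1 = 1, A_3 = 3, A_4 = 4, A_5 = 1, A_6 = 2, A_7 = 3, A_8 = 1. Minimum distance d = 1.

Enumerate all 2^4 = 16 messages m ∈ F_2^4.
For each, compute codeword c = mG in F_2^9, then tally its weight.
  m = 0000 → c = 000000000, weight = 0.
  m = 1000 → c = 001110001, weight = 4.
  m = 0100 → c = 110111111, weight = 8.
  m = 1100 → c = 111001110, weight = 6.
  m = 0010 → c = 011111010, weight = 6.
  m = 1010 → c = 010001011, weight = 4.
  m = 0110 → c = 101000101, weight = 4.
  m = 1110 → c = 100110100, weight = 4.
  m = 0001 → c = 100110101, weight = 5.
  m = 1001 → c = 101000100, weight = 3.
  m = 0101 → c = 010001010, weight = 3.
  m = 1101 → c = 011111011, weight = 7.
  m = 0011 → c = 111001111, weight = 7.
  m = 1011 → c = 110111110, weight = 7.
  m = 0111 → c = 001110000, weight = 3.
  m = 1111 → c = 000000001, weight = 1.
Tally weights:
  weight 0: 1 codewords.
  weight 1: 1 codewords.
  weight 3: 3 codewords.
  weight 4: 4 codewords.
  weight 5: 1 codewords.
  weight 6: 2 codewords.
  weight 7: 3 codewords.
  weight 8: 1 codewords.
Minimum distance d = smallest w > 0 with A_w > 0 = 1.
Sanity: Σ A_w = 16 = 2^4 = 16 ✓.


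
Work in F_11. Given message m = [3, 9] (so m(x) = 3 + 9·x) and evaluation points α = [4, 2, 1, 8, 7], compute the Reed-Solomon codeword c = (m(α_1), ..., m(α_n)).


c = [6, 10, 1, 9, 0]

Message polynomial: m(x) = 3 + 9·x (mod 11).
For each evaluation point α_i, compute m(α_i) mod 11:
  α_1 = 4: Horner steps 9 → 6, so m(4) = 6.
  α_2 = 2: Horner steps 9 → 10, so m(2) = 10.
  α_3 = 1: Horner steps 9 → 1, so m(1) = 1.
  α_4 = 8: Horner steps 9 → 9, so m(8) = 9.
  α_5 = 7: Horner steps 9 → 0, so m(7) = 0.
Codeword c = [6, 10, 1, 9, 0] ∈ F_11^5.


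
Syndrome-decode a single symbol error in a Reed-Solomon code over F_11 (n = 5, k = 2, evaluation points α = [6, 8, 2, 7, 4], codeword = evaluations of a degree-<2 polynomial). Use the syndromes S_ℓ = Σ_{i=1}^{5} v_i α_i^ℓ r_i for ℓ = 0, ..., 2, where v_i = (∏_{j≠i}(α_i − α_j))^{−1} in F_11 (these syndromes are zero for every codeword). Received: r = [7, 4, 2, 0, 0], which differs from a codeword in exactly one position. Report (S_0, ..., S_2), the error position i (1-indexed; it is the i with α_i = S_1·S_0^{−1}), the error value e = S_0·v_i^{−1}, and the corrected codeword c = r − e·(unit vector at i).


S = (8, 10, 7), error at position 5, error magnitude e = 1, c = [7, 4, 2, 0, 10].

Step 1: column multipliers v_i = (∏_{j≠i}(α_i − α_j))^{−1} mod 11.
  i = 1 (α = 6): (6−8)(6−2)(6−7)(6−4) = (−2)·4·(−1)·2 = 16 ≡ 5, so v_1 = 5^{−1} = 9 (mod 11).
  i = 2 (α = 8): (8−6)(8−2)(8−7)(8−4) = 2·6·1·4 = 48 ≡ 4, so v_2 = 4^{−1} = 3 (mod 11).
  i = 3 (α = 2): (2−6)(2−8)(2−7)(2−4) = (−4)·(−6)·(−5)·(−2) = 240 ≡ 9, so v_3 = 9^{−1} = 5 (mod 11).
  i = 4 (α = 7): (7−6)(7−8)(7−2)(7−4) = 1·(−1)·5·3 = −15 ≡ 7, so v_4 = 7^{−1} = 8 (mod 11).
  i = 5 (α = 4): (4−6)(4−8)(4−2)(4−7) = (−2)·(−4)·2·(−3) = −48 ≡ 7, so v_5 = 7^{−1} = 8 (mod 11).
  v = [9, 3, 5, 8, 8].
Step 2: syndromes of r = [7, 4, 2, 0, 0] (all sums mod 11).
  S_0 = Σ v_i r_i = 9·7 + 3·4 + 5·2 + 8·0 + 8·0 = 85 ≡ 8.
  S_1 = Σ v_i α_i r_i = 9·6·7 + 3·8·4 + 5·2·2 + 8·7·0 + 8·4·0 = 494 ≡ 10.
  α_i^2 mod 11 = [3, 9, 4, 5, 5].
  S_2 = Σ v_i α_i^2 r_i = 9·3·7 + 3·9·4 + 5·4·2 + 8·5·0 + 8·5·0 = 337 ≡ 7.
  S = (8, 10, 7) ≠ 0, so r is not a codeword (an error is present).
Step 3: locate the error. For a single error e at position i, S_ℓ = v_i·e·α_i^ℓ, so α_err = S_1/S_0.
  S_0^{−1} = 8^{−1} = 7 (mod 11), so α_err = 10·7 = 70 ≡ 4 = α_5. Error position i = 5.
  Consistency check: S_2/S_1 = 7·10 = 70 ≡ 4 = α_err ✓ (single-error assumption holds).
Step 4: error magnitude e = S_0/v_5 = S_0·∏_{j≠5}(α_5 − α_j) = 8·7 = 56 ≡ 1 (mod 11).
Step 5: correct position 5: c_5 = r_5 − e = 0 − 1 ≡ 10 (mod 11). Hence c = [7, 4, 2, 0, 10].
  Check: interpolating c through the α_i gives m(x) = 5 + 4·x (degree < 2) with m(α_i) = c_i for every i, so c is indeed a codeword.


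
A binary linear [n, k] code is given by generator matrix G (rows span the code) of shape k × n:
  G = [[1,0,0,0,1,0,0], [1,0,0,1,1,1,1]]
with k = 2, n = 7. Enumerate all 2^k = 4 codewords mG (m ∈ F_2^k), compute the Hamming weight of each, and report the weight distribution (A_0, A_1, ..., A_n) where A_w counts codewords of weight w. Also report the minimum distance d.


Weight distribution: A_0 = 1, A_2 = 1, A_3 = 1, A_5 = 1. Minimum distance d = 2.

Enumerate all 2^2 = 4 messages m ∈ F_2^2.
For each, compute codeword c = mG in F_2^7, then tally its weight.
  m = 00 → c = 0000000, weight = 0.
  m = 10 → c = 1000100, weight = 2.
  m = 01 → c = 1001111, weight = 5.
  m = 11 → c = 0001011, weight = 3.
Tally weights:
  weight 0: 1 codewords.
  weight 2: 1 codewords.
  weight 3: 1 codewords.
  weight 5: 1 codewords.
Minimum distance d = smallest w > 0 with A_w > 0 = 2.
Sanity: Σ A_w = 4 = 2^2 = 4 ✓.


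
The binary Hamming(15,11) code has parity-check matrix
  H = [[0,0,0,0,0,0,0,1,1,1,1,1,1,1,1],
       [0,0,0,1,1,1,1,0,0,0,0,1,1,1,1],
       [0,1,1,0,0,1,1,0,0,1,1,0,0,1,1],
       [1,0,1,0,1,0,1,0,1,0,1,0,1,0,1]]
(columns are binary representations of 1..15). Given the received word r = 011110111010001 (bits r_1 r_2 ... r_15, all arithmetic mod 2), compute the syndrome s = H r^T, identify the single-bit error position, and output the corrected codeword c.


s = (0, 0, 1, 0)^T, error position = 2, corrected codeword c = 001110111010001

Compute s = H r^T mod 2 one row at a time:
  s_1 = 1 + 1 + 0 + 1 + 0 + 0 + 0 + 1 = 4 ≡ 0 (mod 2).
  s_2 = 1 + 1 + 0 + 1 + 0 + 0 + 0 + 1 = 4 ≡ 0 (mod 2).
  s_3 = 1 + 1 + 0 + 1 + 0 + 1 + 0 + 1 = 5 ≡ 1 (mod 2).
  s_4 = 0 + 1 + 1 + 1 + 1 + 1 + 0 + 1 = 6 ≡ 0 (mod 2).
s = (0, 0, 1, 0)^T — this equals column 2 of H (binary 0010), so error is at position 2.
Correct: flip bit 2 of r = 011110111010001 to get c = 001110111010001.


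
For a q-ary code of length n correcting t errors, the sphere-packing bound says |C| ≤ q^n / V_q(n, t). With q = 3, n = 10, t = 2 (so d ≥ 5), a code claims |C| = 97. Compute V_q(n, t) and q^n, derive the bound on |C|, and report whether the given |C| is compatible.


V_q(n, t) = 201, q^n = 59049, Hamming bound = 293, |C| = 97 ≤ bound (satisfied).

Step 1: Compute V_q(n, t) = Σ_{j=0}^2 C(n, j) (q−1)^j.
  j = 0: C(10,0)·(2)^0 = 1·1 = 1.
  j = 1: C(10,1)·(2)^1 = 10·2 = 20.
  j = 2: C(10,2)·(2)^2 = 45·4 = 180.
  V_q(n, t) = 1 + 20 + 180 = 201.
Step 2: q^n = 3^10 = 59049.
Step 3: Hamming bound ⌊q^n / V_q(n,t)⌋ = ⌊59049/201⌋ = 293.
Step 4: Compare |C| = 97 to 293: satisfied.
The claimed |C| lies below the Hamming bound.


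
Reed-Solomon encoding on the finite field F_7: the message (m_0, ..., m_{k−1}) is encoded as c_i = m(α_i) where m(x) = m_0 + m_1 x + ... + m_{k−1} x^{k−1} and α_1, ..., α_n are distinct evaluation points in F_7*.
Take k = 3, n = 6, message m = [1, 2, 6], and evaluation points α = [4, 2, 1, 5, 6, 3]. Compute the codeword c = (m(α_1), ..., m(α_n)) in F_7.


c = [0, 1, 2, 0, 5, 5]

Message polynomial: m(x) = 1 + 2·x + 6·x^2 (mod 7).
For each evaluation point α_i, compute m(α_i) mod 7:
  α_1 = 4: Horner steps 6 → 5 → 0, so m(4) = 0.
  α_2 = 2: Horner steps 6 → 0 → 1, so m(2) = 1.
  α_3 = 1: Horner steps 6 → 1 → 2, so m(1) = 2.
  α_4 = 5: Horner steps 6 → 4 → 0, so m(5) = 0.
  α_5 = 6: Horner steps 6 → 3 → 5, so m(6) = 5.
  α_6 = 3: Horner steps 6 → 6 → 5, so m(3) = 5.
Codeword c = [0, 1, 2, 0, 5, 5] ∈ F_7^6.


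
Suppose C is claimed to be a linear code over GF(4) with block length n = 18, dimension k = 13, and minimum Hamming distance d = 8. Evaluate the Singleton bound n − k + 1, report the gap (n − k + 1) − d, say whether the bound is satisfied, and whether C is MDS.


Singleton RHS = n − k + 1 = 6, slack = -2, bound violated (no such code; not MDS).

Singleton bound: d ≤ n − k + 1.
Here n = 18, k = 13, so n − k + 1 = 6.
Given d = 8, check d ≤ 6: NO.
Slack = (n − k + 1) − d = -2.
The slack is negative: d = 8 exceeds n − k + 1 = 6 by 2, so the Singleton bound is violated and no linear [18, 13, 8]_4 code can exist. In particular it is not MDS (MDS requires d = n − k + 1 exactly).
Description: the claimed parameters are [18, 13, 8]_4; such a code would be impossible (violates the Singleton bound).


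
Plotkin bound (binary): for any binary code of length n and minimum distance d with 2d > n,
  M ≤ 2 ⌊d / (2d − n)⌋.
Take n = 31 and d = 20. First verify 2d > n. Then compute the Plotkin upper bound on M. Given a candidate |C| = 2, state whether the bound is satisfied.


Plotkin bound M ≤ 4; given |C| = 2 ≤ bound (satisfied).

Check applicability: 2d = 40, n = 31.
2d − n = 9 > 0, so Plotkin applies.
Compute d/(2d−n) = 20/9 ≈ 2.2222.
⌊d/(2d−n)⌋ = 2.
Plotkin bound: M ≤ 2·2 = 4.
Given |C| = 2, check: satisfied.
This |C| is below the Plotkin bound.


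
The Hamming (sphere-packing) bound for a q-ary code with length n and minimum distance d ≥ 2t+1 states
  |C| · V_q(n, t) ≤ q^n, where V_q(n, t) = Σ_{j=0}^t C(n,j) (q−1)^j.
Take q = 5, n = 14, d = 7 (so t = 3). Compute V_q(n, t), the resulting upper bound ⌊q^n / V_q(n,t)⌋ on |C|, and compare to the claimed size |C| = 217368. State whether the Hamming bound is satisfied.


V_q(n, t) = 24809, q^n = 6103515625, Hamming bound = 246020, |C| = 217368 ≤ bound (satisfied).

Step 1: Compute V_q(n, t) = Σ_{j=0}^3 C(n, j) (q−1)^j.
  j = 0: C(14,0)·(4)^0 = 1·1 = 1.
  j = 1: C(14,1)·(4)^1 = 14·4 = 56.
  j = 2: C(14,2)·(4)^2 = 91·16 = 1456.
  j = 3: C(14,3)·(4)^3 = 364·64 = 23296.
  V_q(n, t) = 1 + 56 + 1456 + 23296 = 24809.
Step 2: q^n = 5^14 = 6103515625.
Step 3: Hamming bound ⌊q^n / V_q(n,t)⌋ = ⌊6103515625/24809⌋ = 246020.
Step 4: Compare |C| = 217368 to 246020: satisfied.
The claimed |C| lies below the Hamming bound.


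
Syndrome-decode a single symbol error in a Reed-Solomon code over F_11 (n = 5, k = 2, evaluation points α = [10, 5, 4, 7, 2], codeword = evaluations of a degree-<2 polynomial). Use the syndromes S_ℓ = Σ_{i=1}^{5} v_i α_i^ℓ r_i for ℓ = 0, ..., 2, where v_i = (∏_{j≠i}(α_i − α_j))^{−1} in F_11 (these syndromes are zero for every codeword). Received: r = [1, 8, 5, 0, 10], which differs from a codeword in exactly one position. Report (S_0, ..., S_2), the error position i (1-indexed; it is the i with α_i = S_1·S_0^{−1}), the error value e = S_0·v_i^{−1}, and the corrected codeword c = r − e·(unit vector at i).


S = (7, 5, 2), error at position 4, error magnitude e = 8, c = [1, 8, 5, 3, 10].

Step 1: column multipliers v_i = (∏_{j≠i}(α_i − α_j))^{−1} mod 11.
  i = 1 (α = 10): (10−5)(10−4)(10−7)(10−2) = 5·6·3·8 = 720 ≡ 5, so v_1 = 5^{−1} = 9 (mod 11).
  i = 2 (α = 5): (5−10)(5−4)(5−7)(5−2) = (−5)·1·(−2)·3 = 30 ≡ 8, so v_2 = 8^{−1} = 7 (mod 11).
  i = 3 (α = 4): (4−10)(4−5)(4−7)(4−2) = (−6)·(−1)·(−3)·2 = −36 ≡ 8, so v_3 = 8^{−1} = 7 (mod 11).
  i = 4 (α = 7): (7−10)(7−5)(7−4)(7−2) = (−3)·2·3·5 = −90 ≡ 9, so v_4 = 9^{−1} = 5 (mod 11).
  i = 5 (α = 2): (2−10)(2−5)(2−4)(2−7) = (−8)·(−3)·(−2)·(−5) = 240 ≡ 9, so v_5 = 9^{−1} = 5 (mod 11).
  v = [9, 7, 7, 5, 5].
Step 2: syndromes of r = [1, 8, 5, 0, 10] (all sums mod 11).
  S_0 = Σ v_i r_i = 9·1 + 7·8 + 7·5 + 5·0 + 5·10 = 150 ≡ 7.
  S_1 = Σ v_i α_i r_i = 9·10·1 + 7·5·8 + 7·4·5 + 5·7·0 + 5·2·10 = 610 ≡ 5.
  α_i^2 mod 11 = [1, 3, 5, 5, 4].
  S_2 = Σ v_i α_i^2 r_i = 9·1·1 + 7·3·8 + 7·5·5 + 5·5·0 + 5·4·10 = 552 ≡ 2.
  S = (7, 5, 2) ≠ 0, so r is not a codeword (an error is present).
Step 3: locate the error. For a single error e at position i, S_ℓ = v_i·e·α_i^ℓ, so α_err = S_1/S_0.
  S_0^{−1} = 7^{−1} = 8 (mod 11), so α_err = 5·8 = 40 ≡ 7 = α_4. Error position i = 4.
  Consistency check: S_2/S_1 = 2·9 = 18 ≡ 7 = α_err ✓ (single-error assumption holds).
Step 4: error magnitude e = S_0/v_4 = S_0·∏_{j≠4}(α_4 − α_j) = 7·9 = 63 ≡ 8 (mod 11).
Step 5: correct position 4: c_4 = r_4 − e = 0 − 8 ≡ 3 (mod 11). Hence c = [1, 8, 5, 3, 10].
  Check: interpolating c through the α_i gives m(x) = 4 + 3·x (degree < 2) with m(α_i) = c_i for every i, so c is indeed a codeword.


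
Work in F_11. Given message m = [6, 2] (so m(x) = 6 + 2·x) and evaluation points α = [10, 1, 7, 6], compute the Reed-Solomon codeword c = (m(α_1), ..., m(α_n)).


c = [4, 8, 9, 7]

Message polynomial: m(x) = 6 + 2·x (mod 11).
For each evaluation point α_i, compute m(α_i) mod 11:
  α_1 = 10: Horner steps 2 → 4, so m(10) = 4.
  α_2 = 1: Horner steps 2 → 8, so m(1) = 8.
  α_3 = 7: Horner steps 2 → 9, so m(7) = 9.
  α_4 = 6: Horner steps 2 → 7, so m(6) = 7.
Codeword c = [4, 8, 9, 7] ∈ F_11^4.


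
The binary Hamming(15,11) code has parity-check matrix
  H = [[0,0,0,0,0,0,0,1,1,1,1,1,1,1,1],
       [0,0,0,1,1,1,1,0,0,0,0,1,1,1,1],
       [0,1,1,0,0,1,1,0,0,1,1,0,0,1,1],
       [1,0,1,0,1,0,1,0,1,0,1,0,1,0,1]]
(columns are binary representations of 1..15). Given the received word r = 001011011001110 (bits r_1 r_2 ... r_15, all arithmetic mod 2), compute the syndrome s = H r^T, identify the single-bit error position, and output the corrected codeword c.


s = (1, 1, 1, 0)^T, error position = 14, corrected codeword c = 001011011001100

Compute s = H r^T mod 2 one row at a time:
  s_1 = 1 + 1 + 0 + 0 + 1 + 1 + 1 + 0 = 5 ≡ 1 (mod 2).
  s_2 = 0 + 1 + 1 + 0 + 1 + 1 + 1 + 0 = 5 ≡ 1 (mod 2).
  s_3 = 0 + 1 + 1 + 0 + 0 + 0 + 1 + 0 = 3 ≡ 1 (mod 2).
  s_4 = 0 + 1 + 1 + 0 + 1 + 0 + 1 + 0 = 4 ≡ 0 (mod 2).
s = (1, 1, 1, 0)^T — this equals column 14 of H (binary 1110), so error is at position 14.
Correct: flip bit 14 of r = 001011011001110 to get c = 001011011001100.


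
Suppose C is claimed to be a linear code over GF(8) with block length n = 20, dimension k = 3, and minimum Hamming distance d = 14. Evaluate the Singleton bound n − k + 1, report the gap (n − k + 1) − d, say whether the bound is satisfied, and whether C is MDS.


Singleton RHS = n − k + 1 = 18, slack = 4, bound satisfied, not MDS.

Singleton bound: d ≤ n − k + 1.
Here n = 20, k = 3, so n − k + 1 = 18.
Given d = 14, check d ≤ 18: YES.
Slack = (n − k + 1) − d = 4.
The code is NOT MDS (slack = 4 > 0).
Description: the claimed parameters are [20, 3, 14]_8; such a code would be non-MDS.


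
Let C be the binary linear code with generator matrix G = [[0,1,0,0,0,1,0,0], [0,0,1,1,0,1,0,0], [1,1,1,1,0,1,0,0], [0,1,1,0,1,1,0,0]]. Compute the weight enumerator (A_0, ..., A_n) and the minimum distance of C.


Weight distribution: A_0 = 1, A_2 = 4, A_3 = 6, A_4 = 3, A_5 = 2. Minimum distance d = 2.

Enumerate all 2^4 = 16 messages m ∈ F_2^4.
For each, compute codeword c = mG in F_2^8, then tally its weight.
  m = 0000 → c = 00000000, weight = 0.
  m = 1000 → c = 01000100, weight = 2.
  m = 0100 → c = 00110100, weight = 3.
  m = 1100 → c = 01110000, weight = 3.
  m = 0010 → c = 11110100, weight = 5.
  m = 1010 → c = 10110000, weight = 3.
  m = 0110 → c = 11000000, weight = 2.
  m = 1110 → c = 10000100, weight = 2.
  m = 0001 → c = 01101100, weight = 4.
  m = 1001 → c = 00101000, weight = 2.
  m = 0101 → c = 01011000, weight = 3.
  m = 1101 → c = 00011100, weight = 3.
  m = 0011 → c = 10011000, weight = 3.
  m = 1011 → c = 11011100, weight = 5.
  m = 0111 → c = 10101100, weight = 4.
  m = 1111 → c = 11101000, weight = 4.
Tally weights:
  weight 0: 1 codewords.
  weight 2: 4 codewords.
  weight 3: 6 codewords.
  weight 4: 3 codewords.
  weight 5: 2 codewords.
Minimum distance d = smallest w > 0 with A_w > 0 = 2.
Sanity: Σ A_w = 16 = 2^4 = 16 ✓.


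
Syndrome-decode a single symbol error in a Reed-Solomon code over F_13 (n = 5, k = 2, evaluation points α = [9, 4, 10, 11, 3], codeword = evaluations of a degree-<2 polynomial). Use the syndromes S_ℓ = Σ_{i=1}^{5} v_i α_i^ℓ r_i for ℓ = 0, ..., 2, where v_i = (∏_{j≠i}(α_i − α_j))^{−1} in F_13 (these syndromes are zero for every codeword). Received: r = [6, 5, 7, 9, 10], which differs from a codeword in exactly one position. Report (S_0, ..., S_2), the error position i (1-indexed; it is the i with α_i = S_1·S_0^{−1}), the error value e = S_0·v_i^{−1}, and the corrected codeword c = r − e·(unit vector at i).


S = (11, 6, 8), error at position 3, error magnitude e = 6, c = [6, 5, 1, 9, 10].

Step 1: column multipliers v_i = (∏_{j≠i}(α_i − α_j))^{−1} mod 13.
  i = 1 (α = 9): (9−4)(9−10)(9−11)(9−3) = 5·(−1)·(−2)·6 = 60 ≡ 8, so v_1 = 8^{−1} = 5 (mod 13).
  i = 2 (α = 4): (4−9)(4−10)(4−11)(4−3) = (−5)·(−6)·(−7)·1 = −210 ≡ 11, so v_2 = 11^{−1} = 6 (mod 13).
  i = 3 (α = 10): (10−9)(10−4)(10−11)(10−3) = 1·6·(−1)·7 = −42 ≡ 10, so v_3 = 10^{−1} = 4 (mod 13).
  i = 4 (α = 11): (11−9)(11−4)(11−10)(11−3) = 2·7·1·8 = 112 ≡ 8, so v_4 = 8^{−1} = 5 (mod 13).
  i = 5 (α = 3): (3−9)(3−4)(3−10)(3−11) = (−6)·(−1)·(−7)·(−8) = 336 ≡ 11, so v_5 = 11^{−1} = 6 (mod 13).
  v = [5, 6, 4, 5, 6].
Step 2: syndromes of r = [6, 5, 7, 9, 10] (all sums mod 13).
  S_0 = Σ v_i r_i = 5·6 + 6·5 + 4·7 + 5·9 + 6·10 = 193 ≡ 11.
  S_1 = Σ v_i α_i r_i = 5·9·6 + 6·4·5 + 4·10·7 + 5·11·9 + 6·3·10 = 1345 ≡ 6.
  α_i^2 mod 13 = [3, 3, 9, 4, 9].
  S_2 = Σ v_i α_i^2 r_i = 5·3·6 + 6·3·5 + 4·9·7 + 5·4·9 + 6·9·10 = 1152 ≡ 8.
  S = (11, 6, 8) ≠ 0, so r is not a codeword (an error is present).
Step 3: locate the error. For a single error e at position i, S_ℓ = v_i·e·α_i^ℓ, so α_err = S_1/S_0.
  S_0^{−1} = 11^{−1} = 6 (mod 13), so α_err = 6·6 = 36 ≡ 10 = α_3. Error position i = 3.
  Consistency check: S_2/S_1 = 8·11 = 88 ≡ 10 = α_err ✓ (single-error assumption holds).
Step 4: error magnitude e = S_0/v_3 = S_0·∏_{j≠3}(α_3 − α_j) = 11·10 = 110 ≡ 6 (mod 13).
Step 5: correct position 3: c_3 = r_3 − e = 7 − 6 ≡ 1 (mod 13). Hence c = [6, 5, 1, 9, 10].
  Check: interpolating c through the α_i gives m(x) = 12 + 8·x (degree < 2) with m(α_i) = c_i for every i, so c is indeed a codeword.


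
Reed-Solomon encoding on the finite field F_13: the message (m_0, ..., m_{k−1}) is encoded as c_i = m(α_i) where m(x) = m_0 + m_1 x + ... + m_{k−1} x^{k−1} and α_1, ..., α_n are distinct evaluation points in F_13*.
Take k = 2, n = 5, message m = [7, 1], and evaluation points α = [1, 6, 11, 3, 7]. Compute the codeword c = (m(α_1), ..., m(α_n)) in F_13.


c = [8, 0, 5, 10, 1]

Message polynomial: m(x) = 7 + 1·x (mod 13).
For each evaluation point α_i, compute m(α_i) mod 13:
  α_1 = 1: Horner steps 1 → 8, so m(1) = 8.
  α_2 = 6: Horner steps 1 → 0, so m(6) = 0.
  α_3 = 11: Horner steps 1 → 5, so m(11) = 5.
  α_4 = 3: Horner steps 1 → 10, so m(3) = 10.
  α_5 = 7: Horner steps 1 → 1, so m(7) = 1.
Codeword c = [8, 0, 5, 10, 1] ∈ F_13^5.


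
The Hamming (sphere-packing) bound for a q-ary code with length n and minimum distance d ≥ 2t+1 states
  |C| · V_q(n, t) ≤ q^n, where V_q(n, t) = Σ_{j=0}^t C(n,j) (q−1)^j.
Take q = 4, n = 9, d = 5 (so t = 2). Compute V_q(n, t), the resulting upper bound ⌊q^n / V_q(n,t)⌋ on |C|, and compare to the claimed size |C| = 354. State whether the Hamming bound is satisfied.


V_q(n, t) = 352, q^n = 262144, Hamming bound = 744, |C| = 354 ≤ bound (satisfied).

Step 1: Compute V_q(n, t) = Σ_{j=0}^2 C(n, j) (q−1)^j.
  j = 0: C(9,0)·(3)^0 = 1·1 = 1.
  j = 1: C(9,1)·(3)^1 = 9·3 = 27.
  j = 2: C(9,2)·(3)^2 = 36·9 = 324.
  V_q(n, t) = 1 + 27 + 324 = 352.
Step 2: q^n = 4^9 = 262144.
Step 3: Hamming bound ⌊q^n / V_q(n,t)⌋ = ⌊262144/352⌋ = 744.
Step 4: Compare |C| = 354 to 744: satisfied.
The claimed |C| lies below the Hamming bound.


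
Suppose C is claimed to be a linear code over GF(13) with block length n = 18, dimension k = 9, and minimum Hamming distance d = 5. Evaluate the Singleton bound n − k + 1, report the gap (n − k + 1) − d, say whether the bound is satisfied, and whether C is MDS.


Singleton RHS = n − k + 1 = 10, slack = 5, bound satisfied, not MDS.

Singleton bound: d ≤ n − k + 1.
Here n = 18, k = 9, so n − k + 1 = 10.
Given d = 5, check d ≤ 10: YES.
Slack = (n − k + 1) − d = 5.
The code is NOT MDS (slack = 5 > 0).
Description: the claimed parameters are [18, 9, 5]_13; such a code would be non-MDS.


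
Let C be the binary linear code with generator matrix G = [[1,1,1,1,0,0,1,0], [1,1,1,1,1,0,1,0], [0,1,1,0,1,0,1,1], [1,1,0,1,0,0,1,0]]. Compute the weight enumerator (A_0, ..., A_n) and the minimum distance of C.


Weight distribution: A_0 = 1, A_1 = 2, A_2 = 1, A_3 = 2, A_4 = 5, A_5 = 4, A_6 = 1. Minimum distance d = 1.

Enumerate all 2^4 = 16 messages m ∈ F_2^4.
For each, compute codeword c = mG in F_2^8, then tally its weight.
  m = 0000 → c = 00000000, weight = 0.
  m = 1000 → c = 11110010, weight = 5.
  m = 0100 → c = 11111010, weight = 6.
  m = 1100 → c = 00001000, weight = 1.
  m = 0010 → c = 01101011, weight = 5.
  m = 1010 → c = 10011001, weight = 4.
  m = 0110 → c = 10010001, weight = 3.
  m = 1110 → c = 01100011, weight = 4.
  m = 0001 → c = 11010010, weight = 4.
  m = 1001 → c = 00100000, weight = 1.
  m = 0101 → c = 00101000, weight = 2.
  m = 1101 → c = 11011010, weight = 5.
  m = 0011 → c = 10111001, weight = 5.
  m = 1011 → c = 01001011, weight = 4.
  m = 0111 → c = 01000011, weight = 3.
  m = 1111 → c = 10110001, weight = 4.
Tally weights:
  weight 0: 1 codewords.
  weight 1: 2 codewords.
  weight 2: 1 codewords.
  weight 3: 2 codewords.
  weight 4: 5 codewords.
  weight 5: 4 codewords.
  weight 6: 1 codewords.
Minimum distance d = smallest w > 0 with A_w > 0 = 1.
Sanity: Σ A_w = 16 = 2^4 = 16 ✓.


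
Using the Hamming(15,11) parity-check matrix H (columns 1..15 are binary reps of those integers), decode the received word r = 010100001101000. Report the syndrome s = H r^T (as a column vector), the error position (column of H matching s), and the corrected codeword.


s = (1, 0, 0, 1)^T, error position = 9, corrected codeword c = 010100000101000

Compute s = H r^T mod 2 one row at a time:
  s_1 = 0 + 1 + 1 + 0 + 1 + 0 + 0 + 0 = 3 ≡ 1 (mod 2).
  s_2 = 1 + 0 + 0 + 0 + 1 + 0 + 0 + 0 = 2 ≡ 0 (mod 2).
  s_3 = 1 + 0 + 0 + 0 + 1 + 0 + 0 + 0 = 2 ≡ 0 (mod 2).
  s_4 = 0 + 0 + 0 + 0 + 1 + 0 + 0 + 0 = 1 ≡ 1 (mod 2).
s = (1, 0, 0, 1)^T — this equals column 9 of H (binary 1001), so error is at position 9.
Correct: flip bit 9 of r = 010100001101000 to get c = 010100000101000.


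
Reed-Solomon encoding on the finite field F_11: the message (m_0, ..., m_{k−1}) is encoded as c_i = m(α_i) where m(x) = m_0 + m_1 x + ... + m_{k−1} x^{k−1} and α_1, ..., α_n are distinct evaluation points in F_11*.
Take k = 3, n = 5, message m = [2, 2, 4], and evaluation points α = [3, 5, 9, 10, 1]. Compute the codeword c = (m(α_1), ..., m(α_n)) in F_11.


c = [0, 2, 3, 4, 8]

Message polynomial: m(x) = 2 + 2·x + 4·x^2 (mod 11).
For each evaluation point α_i, compute m(α_i) mod 11:
  α_1 = 3: Horner steps 4 → 3 → 0, so m(3) = 0.
  α_2 = 5: Horner steps 4 → 0 → 2, so m(5) = 2.
  α_3 = 9: Horner steps 4 → 5 → 3, so m(9) = 3.
  α_4 = 10: Horner steps 4 → 9 → 4, so m(10) = 4.
  α_5 = 1: Horner steps 4 → 6 → 8, so m(1) = 8.
Codeword c = [0, 2, 3, 4, 8] ∈ F_11^5.


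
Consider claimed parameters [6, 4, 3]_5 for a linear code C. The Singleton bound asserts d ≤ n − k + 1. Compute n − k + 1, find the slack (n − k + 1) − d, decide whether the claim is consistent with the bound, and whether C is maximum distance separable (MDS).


Singleton RHS = n − k + 1 = 3, slack = 0, bound satisfied, MDS.

Singleton bound: d ≤ n − k + 1.
Here n = 6, k = 4, so n − k + 1 = 3.
Given d = 3, check d ≤ 3: YES.
Slack = (n − k + 1) − d = 0.
The code is MDS (slack = 0).
Description: the claimed parameters are [6, 4, 3]_5; such a code would be MDS (meets Singleton bound).


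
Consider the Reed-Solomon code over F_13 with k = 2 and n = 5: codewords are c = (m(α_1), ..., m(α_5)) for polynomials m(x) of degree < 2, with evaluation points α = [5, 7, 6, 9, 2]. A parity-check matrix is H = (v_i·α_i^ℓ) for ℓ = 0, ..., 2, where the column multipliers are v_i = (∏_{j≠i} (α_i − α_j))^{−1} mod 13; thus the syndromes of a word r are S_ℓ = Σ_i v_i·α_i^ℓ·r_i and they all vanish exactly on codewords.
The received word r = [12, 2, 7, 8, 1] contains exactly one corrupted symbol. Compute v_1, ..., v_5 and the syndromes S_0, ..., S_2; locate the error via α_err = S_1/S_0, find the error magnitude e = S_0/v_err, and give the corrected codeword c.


S = (10, 12, 4), error at position 4, error magnitude e = 3, c = [12, 2, 7, 5, 1].

Step 1: column multipliers v_i = (∏_{j≠i}(α_i − α_j))^{−1} mod 13.
  i = 1 (α = 5): (5−7)(5−6)(5−9)(5−2) = (−2)·(−1)·(−4)·3 = −24 ≡ 2, so v_1 = 2^{−1} = 7 (mod 13).
  i = 2 (α = 7): (7−5)(7−6)(7−9)(7−2) = 2·1·(−2)·5 = −20 ≡ 6, so v_2 = 6^{−1} = 11 (mod 13).
  i = 3 (α = 6): (6−5)(6−7)(6−9)(6−2) = 1·(−1)·(−3)·4 = 12 ≡ 12, so v_3 = 12^{−1} = 12 (mod 13).
  i = 4 (α = 9): (9−5)(9−7)(9−6)(9−2) = 4·2·3·7 = 168 ≡ 12, so v_4 = 12^{−1} = 12 (mod 13).
  i = 5 (α = 2): (2−5)(2−7)(2−6)(2−9) = (−3)·(−5)·(−4)·(−7) = 420 ≡ 4, so v_5 = 4^{−1} = 10 (mod 13).
  v = [7, 11, 12, 12, 10].
Step 2: syndromes of r = [12, 2, 7, 8, 1] (all sums mod 13).
  S_0 = Σ v_i r_i = 7·12 + 11·2 + 12·7 + 12·8 + 10·1 = 296 ≡ 10.
  S_1 = Σ v_i α_i r_i = 7·5·12 + 11·7·2 + 12·6·7 + 12·9·8 + 10·2·1 = 1962 ≡ 12.
  α_i^2 mod 13 = [12, 10, 10, 3, 4].
  S_2 = Σ v_i α_i^2 r_i = 7·12·12 + 11·10·2 + 12·10·7 + 12·3·8 + 10·4·1 = 2396 ≡ 4.
  S = (10, 12, 4) ≠ 0, so r is not a codeword (an error is present).
Step 3: locate the error. For a single error e at position i, S_ℓ = v_i·e·α_i^ℓ, so α_err = S_1/S_0.
  S_0^{−1} = 10^{−1} = 4 (mod 13), so α_err = 12·4 = 48 ≡ 9 = α_4. Error position i = 4.
  Consistency check: S_2/S_1 = 4·12 = 48 ≡ 9 = α_err ✓ (single-error assumption holds).
Step 4: error magnitude e = S_0/v_4 = S_0·∏_{j≠4}(α_4 − α_j) = 10·12 = 120 ≡ 3 (mod 13).
Step 5: correct position 4: c_4 = r_4 − e = 8 − 3 ≡ 5 (mod 13). Hence c = [12, 2, 7, 5, 1].
  Check: interpolating c through the α_i gives m(x) = 11 + 8·x (degree < 2) with m(α_i) = c_i for every i, so c is indeed a codeword.


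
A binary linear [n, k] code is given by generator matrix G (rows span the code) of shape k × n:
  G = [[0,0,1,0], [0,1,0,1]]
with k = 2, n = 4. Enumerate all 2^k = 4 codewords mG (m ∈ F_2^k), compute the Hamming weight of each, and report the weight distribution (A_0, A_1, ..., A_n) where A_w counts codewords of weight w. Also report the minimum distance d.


Weight distribution: A_0 = 1, A_1 = 1, A_2 = 1, A_3 = 1. Minimum distance d = 1.

Enumerate all 2^2 = 4 messages m ∈ F_2^2.
For each, compute codeword c = mG in F_2^4, then tally its weight.
  m = 00 → c = 0000, weight = 0.
  m = 10 → c = 0010, weight = 1.
  m = 01 → c = 0101, weight = 2.
  m = 11 → c = 0111, weight = 3.
Tally weights:
  weight 0: 1 codewords.
  weight 1: 1 codewords.
  weight 2: 1 codewords.
  weight 3: 1 codewords.
Minimum distance d = smallest w > 0 with A_w > 0 = 1.
Sanity: Σ A_w = 4 = 2^2 = 4 ✓.


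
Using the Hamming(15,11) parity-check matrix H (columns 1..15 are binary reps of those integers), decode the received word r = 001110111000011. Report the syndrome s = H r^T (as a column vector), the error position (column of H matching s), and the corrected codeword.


s = (0, 1, 0, 1)^T, error position = 5, corrected codeword c = 001100111000011

Compute s = H r^T mod 2 one row at a time:
  s_1 = 1 + 1 + 0 + 0 + 0 + 0 + 1 + 1 = 4 ≡ 0 (mod 2).
  s_2 = 1 + 1 + 0 + 1 + 0 + 0 + 1 + 1 = 5 ≡ 1 (mod 2).
  s_3 = 0 + 1 + 0 + 1 + 0 + 0 + 1 + 1 = 4 ≡ 0 (mod 2).
  s_4 = 0 + 1 + 1 + 1 + 1 + 0 + 0 + 1 = 5 ≡ 1 (mod 2).
s = (0, 1, 0, 1)^T — this equals column 5 of H (binary 0101), so error is at position 5.
Correct: flip bit 5 of r = 001110111000011 to get c = 001100111000011.
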